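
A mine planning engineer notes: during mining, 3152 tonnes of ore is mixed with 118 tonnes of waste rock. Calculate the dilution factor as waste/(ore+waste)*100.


3.6086%

Total material = ore + waste
= 3152 + 118 = 3270 tonnes
Dilution = waste / total * 100
= 118 / 3270 * 100
= 0.03608562691 * 100
= 3.6086%


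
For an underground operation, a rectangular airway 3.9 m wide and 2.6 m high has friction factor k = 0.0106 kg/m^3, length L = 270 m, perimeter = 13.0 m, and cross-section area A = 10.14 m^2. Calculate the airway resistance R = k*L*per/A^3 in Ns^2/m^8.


0.0357 Ns^2/m^8

Compute the numerator:
k * L * per = 0.0106 * 270 * 13.0
= 37.206
Compute the denominator:
A^3 = 10.14^3 = 1042.590744
Resistance:
R = 37.206 / 1042.590744
= 0.0357 Ns^2/m^8


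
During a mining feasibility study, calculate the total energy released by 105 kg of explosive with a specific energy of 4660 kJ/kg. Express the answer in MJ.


489.3 MJ

Energy = mass * specific_energy / 1000
= 105 * 4660 / 1000
= 489300 / 1000
= 489.3 MJ


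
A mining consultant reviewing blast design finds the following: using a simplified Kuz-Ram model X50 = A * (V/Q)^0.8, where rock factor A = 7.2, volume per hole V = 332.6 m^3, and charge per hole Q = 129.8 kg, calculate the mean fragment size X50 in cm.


Compute V/Q:
V/Q = 332.6 / 129.8 = 2.562403698
Raise to the power 0.8:
(V/Q)^0.8 = 2.562403698^0.8 = 2.122843811
Multiply by A:
X50 = 7.2 * 2.122843811
= 15.2845 cm

15.2845 cm


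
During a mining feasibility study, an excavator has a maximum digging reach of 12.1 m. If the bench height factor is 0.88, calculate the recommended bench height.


10.648 m

Bench height = reach * factor
= 12.1 * 0.88
= 10.648 m


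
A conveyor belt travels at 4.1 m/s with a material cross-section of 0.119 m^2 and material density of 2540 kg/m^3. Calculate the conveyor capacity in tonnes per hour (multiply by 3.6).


4461.3576 t/h

Volumetric flow = speed * area
= 4.1 * 0.119 = 0.4879 m^3/s
Mass flow = volumetric * density
= 0.4879 * 2540 = 1239.266 kg/s
Convert to t/h: multiply by 3.6
Capacity = 1239.266 * 3.6
= 4461.3576 t/h


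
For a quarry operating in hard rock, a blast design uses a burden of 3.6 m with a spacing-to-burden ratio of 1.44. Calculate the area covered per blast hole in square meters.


18.6624 m^2

First, find the spacing:
Spacing = burden * ratio = 3.6 * 1.44
= 5.184 m
Then, calculate the area:
Area = burden * spacing = 3.6 * 5.184
= 18.6624 m^2


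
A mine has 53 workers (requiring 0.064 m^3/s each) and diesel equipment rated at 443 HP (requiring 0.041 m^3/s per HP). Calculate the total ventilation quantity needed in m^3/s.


Airflow for workers:
Q_people = 53 * 0.064 = 3.392 m^3/s
Airflow for diesel equipment:
Q_diesel = 443 * 0.041 = 18.163 m^3/s
Total ventilation:
Q_total = 3.392 + 18.163
= 21.555 m^3/s

21.555 m^3/s


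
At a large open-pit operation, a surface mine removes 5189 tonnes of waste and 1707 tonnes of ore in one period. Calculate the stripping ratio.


3.0398

Stripping ratio = waste tonnage / ore tonnage
= 5189 / 1707
= 3.0398


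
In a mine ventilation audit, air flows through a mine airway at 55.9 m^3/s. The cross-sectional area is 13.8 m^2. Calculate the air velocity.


4.0507 m/s

Velocity = flow rate / cross-sectional area
= 55.9 / 13.8
= 4.0507 m/s


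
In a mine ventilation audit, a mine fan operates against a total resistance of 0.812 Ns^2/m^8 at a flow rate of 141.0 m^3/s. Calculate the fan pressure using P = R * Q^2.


16143.372 Pa

Compute Q^2:
Q^2 = 141.0^2 = 19881.0
Compute pressure:
P = R * Q^2 = 0.812 * 19881.0
= 16143.372 Pa


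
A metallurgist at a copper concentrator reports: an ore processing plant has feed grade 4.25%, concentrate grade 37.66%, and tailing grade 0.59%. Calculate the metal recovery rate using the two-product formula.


Using the two-product formula:
R = 100 * c * (f - t) / (f * (c - t))
Numerator = 100 * 37.66 * (4.25 - 0.59)
= 100 * 37.66 * 3.66
= 13783.56
Denominator = 4.25 * (37.66 - 0.59)
= 4.25 * 37.07
= 157.5475
R = 13783.56 / 157.5475
= 87.4883%

87.4883%


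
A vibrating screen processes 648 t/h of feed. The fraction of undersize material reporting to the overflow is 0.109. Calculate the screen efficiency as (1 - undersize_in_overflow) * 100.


89.1%

Screen efficiency = (1 - fraction of undersize in overflow) * 100
= (1 - 0.109) * 100
= 0.891 * 100
= 89.1%


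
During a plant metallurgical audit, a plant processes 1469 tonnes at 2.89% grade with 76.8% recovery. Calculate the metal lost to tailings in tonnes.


Total metal in feed:
= 1469 * 2.89 / 100 = 42.4541 tonnes
Metal recovered:
= 42.4541 * 76.8 / 100 = 32.6047488 tonnes
Metal lost to tailings:
= 42.4541 - 32.6047488
= 9.8494 tonnes

9.8494 tonnes


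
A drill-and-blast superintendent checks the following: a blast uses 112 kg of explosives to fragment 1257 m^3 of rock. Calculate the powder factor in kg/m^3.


0.0891 kg/m^3

Powder factor = explosive mass / rock volume
= 112 / 1257
= 0.0891 kg/m^3


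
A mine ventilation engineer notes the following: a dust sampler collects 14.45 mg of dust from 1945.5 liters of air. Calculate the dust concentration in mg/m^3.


7.4274 mg/m^3

Convert liters to m^3: 1 m^3 = 1000 L
Concentration = mass / volume * 1000
= 14.45 / 1945.5 * 1000
= 0.007427396556 * 1000
= 7.4274 mg/m^3


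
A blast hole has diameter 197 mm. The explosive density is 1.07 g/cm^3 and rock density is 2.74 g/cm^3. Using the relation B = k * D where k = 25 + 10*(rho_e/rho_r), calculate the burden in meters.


First, compute k:
rho_e / rho_r = 1.07 / 2.74 = 0.3905109489
k = 25 + 10 * 0.3905109489 = 28.90510949
Then, compute burden:
B = k * D / 1000 = 28.90510949 * 197 / 1000
= 5694.306569 / 1000
= 5.6943 m

5.6943 m


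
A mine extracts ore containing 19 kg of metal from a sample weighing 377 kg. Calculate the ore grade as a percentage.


5.0398%

Ore grade = (metal mass / ore mass) * 100
= (19 / 377) * 100
= 0.05039787798 * 100
= 5.0398%


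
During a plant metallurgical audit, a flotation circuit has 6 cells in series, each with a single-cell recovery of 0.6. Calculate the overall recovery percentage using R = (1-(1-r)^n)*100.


99.5904%

Complement of single-cell recovery:
1 - r = 1 - 0.6 = 0.4
Raise to power n:
(1 - r)^6 = 0.4^6 = 0.004096
Overall recovery:
R = (1 - 0.004096) * 100
= 99.5904%


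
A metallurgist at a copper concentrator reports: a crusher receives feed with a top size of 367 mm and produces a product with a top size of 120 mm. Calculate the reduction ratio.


3.0583

Reduction ratio = feed size / product size
= 367 / 120
= 3.0583


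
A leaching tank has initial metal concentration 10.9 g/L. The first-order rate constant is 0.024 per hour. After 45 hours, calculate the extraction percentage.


Compute the exponent:
-k * t = -0.024 * 45 = -1.08
Remaining concentration:
C = 10.9 * exp(-1.08)
= 10.9 * 0.3395955256
= 3.70159123 g/L
Extracted = 10.9 - 3.70159123 = 7.19840877 g/L
Extraction % = 7.19840877 / 10.9 * 100
= 66.0404%

66.0404%


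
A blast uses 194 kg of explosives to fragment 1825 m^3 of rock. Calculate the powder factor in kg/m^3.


Powder factor = explosive mass / rock volume
= 194 / 1825
= 0.1063 kg/m^3

0.1063 kg/m^3


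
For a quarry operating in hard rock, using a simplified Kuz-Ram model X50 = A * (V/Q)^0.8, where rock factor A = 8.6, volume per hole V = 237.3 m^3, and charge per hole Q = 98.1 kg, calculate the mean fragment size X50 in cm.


17.4342 cm

Compute V/Q:
V/Q = 237.3 / 98.1 = 2.418960245
Raise to the power 0.8:
(V/Q)^0.8 = 2.418960245^0.8 = 2.027229814
Multiply by A:
X50 = 8.6 * 2.027229814
= 17.4342 cm


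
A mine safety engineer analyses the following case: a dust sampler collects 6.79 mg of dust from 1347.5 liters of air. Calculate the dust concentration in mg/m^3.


5.039 mg/m^3

Convert liters to m^3: 1 m^3 = 1000 L
Concentration = mass / volume * 1000
= 6.79 / 1347.5 * 1000
= 0.005038961039 * 1000
= 5.039 mg/m^3


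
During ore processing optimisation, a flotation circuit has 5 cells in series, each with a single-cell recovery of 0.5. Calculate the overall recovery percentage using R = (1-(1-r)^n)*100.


Complement of single-cell recovery:
1 - r = 1 - 0.5 = 0.5
Raise to power n:
(1 - r)^5 = 0.5^5 = 0.03125
Overall recovery:
R = (1 - 0.03125) * 100
= 96.875%

96.875%


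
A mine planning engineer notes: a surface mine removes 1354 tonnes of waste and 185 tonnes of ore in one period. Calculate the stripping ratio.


7.3189

Stripping ratio = waste tonnage / ore tonnage
= 1354 / 185
= 7.3189


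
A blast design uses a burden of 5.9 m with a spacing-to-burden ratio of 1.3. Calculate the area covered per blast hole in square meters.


45.253 m^2

First, find the spacing:
Spacing = burden * ratio = 5.9 * 1.3
= 7.67 m
Then, calculate the area:
Area = burden * spacing = 5.9 * 7.67
= 45.253 m^2


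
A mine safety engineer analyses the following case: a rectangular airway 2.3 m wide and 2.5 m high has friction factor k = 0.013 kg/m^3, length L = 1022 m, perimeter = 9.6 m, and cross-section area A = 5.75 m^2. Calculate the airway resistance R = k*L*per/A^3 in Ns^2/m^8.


0.6709 Ns^2/m^8

Compute the numerator:
k * L * per = 0.013 * 1022 * 9.6
= 127.5456
Compute the denominator:
A^3 = 5.75^3 = 190.109375
Resistance:
R = 127.5456 / 190.109375
= 0.6709 Ns^2/m^8


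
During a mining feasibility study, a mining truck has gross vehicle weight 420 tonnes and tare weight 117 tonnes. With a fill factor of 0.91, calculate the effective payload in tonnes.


Maximum payload = gross - tare
= 420 - 117 = 303 tonnes
Effective payload = max payload * fill factor
= 303 * 0.91
= 275.73 tonnes

275.73 tonnes


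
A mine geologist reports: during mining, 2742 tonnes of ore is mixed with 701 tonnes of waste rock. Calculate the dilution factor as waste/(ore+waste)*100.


20.3602%

Total material = ore + waste
= 2742 + 701 = 3443 tonnes
Dilution = waste / total * 100
= 701 / 3443 * 100
= 0.2036015103 * 100
= 20.3602%


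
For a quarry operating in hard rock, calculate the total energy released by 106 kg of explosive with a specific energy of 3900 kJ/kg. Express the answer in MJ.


413.4 MJ

Energy = mass * specific_energy / 1000
= 106 * 3900 / 1000
= 413400 / 1000
= 413.4 MJ


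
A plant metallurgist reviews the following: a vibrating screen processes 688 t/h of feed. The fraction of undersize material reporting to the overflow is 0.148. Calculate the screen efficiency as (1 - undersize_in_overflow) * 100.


Screen efficiency = (1 - fraction of undersize in overflow) * 100
= (1 - 0.148) * 100
= 0.852 * 100
= 85.2%

85.2%


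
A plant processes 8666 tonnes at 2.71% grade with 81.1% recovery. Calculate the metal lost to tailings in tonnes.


Total metal in feed:
= 8666 * 2.71 / 100 = 234.8486 tonnes
Metal recovered:
= 234.8486 * 81.1 / 100 = 190.4622146 tonnes
Metal lost to tailings:
= 234.8486 - 190.4622146
= 44.3864 tonnes

44.3864 tonnes


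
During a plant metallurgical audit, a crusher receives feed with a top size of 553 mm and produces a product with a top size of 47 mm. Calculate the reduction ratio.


11.766

Reduction ratio = feed size / product size
= 553 / 47
= 11.766


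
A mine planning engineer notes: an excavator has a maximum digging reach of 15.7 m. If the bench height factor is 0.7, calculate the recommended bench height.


10.99 m

Bench height = reach * factor
= 15.7 * 0.7
= 10.99 m


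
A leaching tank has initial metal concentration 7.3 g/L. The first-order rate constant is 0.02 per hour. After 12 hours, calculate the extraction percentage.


Compute the exponent:
-k * t = -0.02 * 12 = -0.24
Remaining concentration:
C = 7.3 * exp(-0.24)
= 7.3 * 0.7866278611
= 5.742383386 g/L
Extracted = 7.3 - 5.742383386 = 1.557616614 g/L
Extraction % = 1.557616614 / 7.3 * 100
= 21.3372%

21.3372%


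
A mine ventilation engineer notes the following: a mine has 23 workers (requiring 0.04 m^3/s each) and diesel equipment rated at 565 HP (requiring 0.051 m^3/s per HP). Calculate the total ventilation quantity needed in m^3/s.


Airflow for workers:
Q_people = 23 * 0.04 = 0.92 m^3/s
Airflow for diesel equipment:
Q_diesel = 565 * 0.051 = 28.815 m^3/s
Total ventilation:
Q_total = 0.92 + 28.815
= 29.735 m^3/s

29.735 m^3/s


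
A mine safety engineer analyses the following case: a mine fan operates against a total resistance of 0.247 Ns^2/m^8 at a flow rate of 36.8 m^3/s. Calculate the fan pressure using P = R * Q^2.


Compute Q^2:
Q^2 = 36.8^2 = 1354.24
Compute pressure:
P = R * Q^2 = 0.247 * 1354.24
= 334.4973 Pa

334.4973 Pa


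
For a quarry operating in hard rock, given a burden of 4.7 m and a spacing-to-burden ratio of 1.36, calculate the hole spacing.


6.392 m

Spacing = burden * ratio
= 4.7 * 1.36
= 6.392 m


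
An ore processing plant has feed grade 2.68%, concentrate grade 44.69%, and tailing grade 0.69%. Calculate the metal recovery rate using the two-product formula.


Using the two-product formula:
R = 100 * c * (f - t) / (f * (c - t))
Numerator = 100 * 44.69 * (2.68 - 0.69)
= 100 * 44.69 * 1.99
= 8893.31
Denominator = 2.68 * (44.69 - 0.69)
= 2.68 * 44.0
= 117.92
R = 8893.31 / 117.92
= 75.4182%

75.4182%


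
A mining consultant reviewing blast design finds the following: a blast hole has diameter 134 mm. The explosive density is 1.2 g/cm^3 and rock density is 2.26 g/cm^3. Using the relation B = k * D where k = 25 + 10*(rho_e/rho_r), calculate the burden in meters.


First, compute k:
rho_e / rho_r = 1.2 / 2.26 = 0.5309734513
k = 25 + 10 * 0.5309734513 = 30.30973451
Then, compute burden:
B = k * D / 1000 = 30.30973451 * 134 / 1000
= 4061.504425 / 1000
= 4.0615 m

4.0615 m


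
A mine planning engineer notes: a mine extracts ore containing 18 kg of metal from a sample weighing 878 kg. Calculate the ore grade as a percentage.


2.0501%

Ore grade = (metal mass / ore mass) * 100
= (18 / 878) * 100
= 0.02050113895 * 100
= 2.0501%


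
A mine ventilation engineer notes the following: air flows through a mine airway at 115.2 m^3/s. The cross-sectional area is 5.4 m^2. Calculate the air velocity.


21.3333 m/s

Velocity = flow rate / cross-sectional area
= 115.2 / 5.4
= 21.3333 m/s


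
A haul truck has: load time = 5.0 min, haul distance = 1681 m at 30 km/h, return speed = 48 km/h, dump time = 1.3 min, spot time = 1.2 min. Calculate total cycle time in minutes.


12.9633 min

Convert haul speed to m/min: 30 * 1000/60 = 500 m/min
Haul time = 1681 / 500 = 3.362 min
Convert return speed to m/min: 48 * 1000/60 = 800 m/min
Return time = 1681 / 800 = 2.10125 min
Total cycle time:
= 5.0 + 3.362 + 1.3 + 2.10125 + 1.2
= 12.9633 min


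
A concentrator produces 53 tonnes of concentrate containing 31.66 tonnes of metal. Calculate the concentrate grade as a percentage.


Grade = (metal in concentrate / concentrate mass) * 100
= (31.66 / 53) * 100
= 0.5973584906 * 100
= 59.7358%

59.7358%


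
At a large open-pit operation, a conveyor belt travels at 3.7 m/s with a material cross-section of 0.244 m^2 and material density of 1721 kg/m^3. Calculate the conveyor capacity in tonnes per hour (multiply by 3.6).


5593.3877 t/h

Volumetric flow = speed * area
= 3.7 * 0.244 = 0.9028 m^3/s
Mass flow = volumetric * density
= 0.9028 * 1721 = 1553.7188 kg/s
Convert to t/h: multiply by 3.6
Capacity = 1553.7188 * 3.6
= 5593.3877 t/h


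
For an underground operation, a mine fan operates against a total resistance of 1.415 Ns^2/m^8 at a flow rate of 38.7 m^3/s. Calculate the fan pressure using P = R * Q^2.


Compute Q^2:
Q^2 = 38.7^2 = 1497.69
Compute pressure:
P = R * Q^2 = 1.415 * 1497.69
= 2119.2314 Pa

2119.2314 Pa


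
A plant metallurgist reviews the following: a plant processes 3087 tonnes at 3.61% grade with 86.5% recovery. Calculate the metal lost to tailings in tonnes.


15.0445 tonnes

Total metal in feed:
= 3087 * 3.61 / 100 = 111.4407 tonnes
Metal recovered:
= 111.4407 * 86.5 / 100 = 96.3962055 tonnes
Metal lost to tailings:
= 111.4407 - 96.3962055
= 15.0445 tonnes


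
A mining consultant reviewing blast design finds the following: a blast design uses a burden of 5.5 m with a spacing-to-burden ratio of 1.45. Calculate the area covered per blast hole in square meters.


First, find the spacing:
Spacing = burden * ratio = 5.5 * 1.45
= 7.975 m
Then, calculate the area:
Area = burden * spacing = 5.5 * 7.975
= 43.8625 m^2

43.8625 m^2


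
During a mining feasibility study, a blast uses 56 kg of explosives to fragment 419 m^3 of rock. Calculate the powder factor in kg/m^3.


Powder factor = explosive mass / rock volume
= 56 / 419
= 0.1337 kg/m^3

0.1337 kg/m^3


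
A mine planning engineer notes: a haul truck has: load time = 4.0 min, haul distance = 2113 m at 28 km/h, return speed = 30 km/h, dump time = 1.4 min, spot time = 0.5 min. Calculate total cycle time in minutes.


14.6539 min

Convert haul speed to m/min: 28 * 1000/60 = 466.6666667 m/min
Haul time = 2113 / 466.6666667 = 4.527857143 min
Convert return speed to m/min: 30 * 1000/60 = 500 m/min
Return time = 2113 / 500 = 4.226 min
Total cycle time:
= 4.0 + 4.527857143 + 1.4 + 4.226 + 0.5
= 14.6539 min


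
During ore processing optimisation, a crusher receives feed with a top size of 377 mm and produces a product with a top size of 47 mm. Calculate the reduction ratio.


8.0213

Reduction ratio = feed size / product size
= 377 / 47
= 8.0213


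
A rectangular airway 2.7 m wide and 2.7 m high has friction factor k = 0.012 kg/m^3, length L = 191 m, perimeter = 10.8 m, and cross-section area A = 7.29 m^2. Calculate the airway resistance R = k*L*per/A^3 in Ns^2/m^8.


0.0639 Ns^2/m^8

Compute the numerator:
k * L * per = 0.012 * 191 * 10.8
= 24.7536
Compute the denominator:
A^3 = 7.29^3 = 387.420489
Resistance:
R = 24.7536 / 387.420489
= 0.0639 Ns^2/m^8


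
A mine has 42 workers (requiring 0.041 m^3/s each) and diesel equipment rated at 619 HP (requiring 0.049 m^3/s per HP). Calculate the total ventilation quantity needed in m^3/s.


32.053 m^3/s

Airflow for workers:
Q_people = 42 * 0.041 = 1.722 m^3/s
Airflow for diesel equipment:
Q_diesel = 619 * 0.049 = 30.331 m^3/s
Total ventilation:
Q_total = 1.722 + 30.331
= 32.053 m^3/s


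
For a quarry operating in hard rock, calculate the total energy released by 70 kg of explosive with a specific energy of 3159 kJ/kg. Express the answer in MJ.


221.13 MJ

Energy = mass * specific_energy / 1000
= 70 * 3159 / 1000
= 221130 / 1000
= 221.13 MJ


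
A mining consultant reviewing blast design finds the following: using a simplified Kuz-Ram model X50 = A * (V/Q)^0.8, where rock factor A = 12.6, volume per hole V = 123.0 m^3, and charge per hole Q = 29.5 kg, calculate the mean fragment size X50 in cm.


39.4854 cm

Compute V/Q:
V/Q = 123.0 / 29.5 = 4.169491525
Raise to the power 0.8:
(V/Q)^0.8 = 4.169491525^0.8 = 3.133765365
Multiply by A:
X50 = 12.6 * 3.133765365
= 39.4854 cm


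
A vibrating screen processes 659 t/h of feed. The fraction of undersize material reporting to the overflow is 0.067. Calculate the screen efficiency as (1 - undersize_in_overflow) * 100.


93.3%

Screen efficiency = (1 - fraction of undersize in overflow) * 100
= (1 - 0.067) * 100
= 0.933 * 100
= 93.3%


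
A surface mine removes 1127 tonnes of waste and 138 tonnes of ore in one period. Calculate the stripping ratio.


8.1667

Stripping ratio = waste tonnage / ore tonnage
= 1127 / 138
= 8.1667


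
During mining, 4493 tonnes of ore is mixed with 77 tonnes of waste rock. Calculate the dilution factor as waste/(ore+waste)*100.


Total material = ore + waste
= 4493 + 77 = 4570 tonnes
Dilution = waste / total * 100
= 77 / 4570 * 100
= 0.01684901532 * 100
= 1.6849%

1.6849%


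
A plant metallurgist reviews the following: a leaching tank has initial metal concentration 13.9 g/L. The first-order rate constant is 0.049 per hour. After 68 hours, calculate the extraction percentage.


Compute the exponent:
-k * t = -0.049 * 68 = -3.332
Remaining concentration:
C = 13.9 * exp(-3.332)
= 13.9 * 0.0357215904
= 0.4965301065 g/L
Extracted = 13.9 - 0.4965301065 = 13.40346989 g/L
Extraction % = 13.40346989 / 13.9 * 100
= 96.4278%

96.4278%


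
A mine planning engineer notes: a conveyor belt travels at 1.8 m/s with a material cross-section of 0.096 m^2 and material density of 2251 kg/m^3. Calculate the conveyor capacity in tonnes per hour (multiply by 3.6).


Volumetric flow = speed * area
= 1.8 * 0.096 = 0.1728 m^3/s
Mass flow = volumetric * density
= 0.1728 * 2251 = 388.9728 kg/s
Convert to t/h: multiply by 3.6
Capacity = 388.9728 * 3.6
= 1400.3021 t/h

1400.3021 t/h


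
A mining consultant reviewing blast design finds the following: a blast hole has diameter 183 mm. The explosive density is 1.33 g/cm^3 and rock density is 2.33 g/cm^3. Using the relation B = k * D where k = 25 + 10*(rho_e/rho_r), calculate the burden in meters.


First, compute k:
rho_e / rho_r = 1.33 / 2.33 = 0.5708154506
k = 25 + 10 * 0.5708154506 = 30.70815451
Then, compute burden:
B = k * D / 1000 = 30.70815451 * 183 / 1000
= 5619.592275 / 1000
= 5.6196 m

5.6196 m


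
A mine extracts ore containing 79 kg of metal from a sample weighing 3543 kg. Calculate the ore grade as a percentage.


2.2297%

Ore grade = (metal mass / ore mass) * 100
= (79 / 3543) * 100
= 0.022297488 * 100
= 2.2297%


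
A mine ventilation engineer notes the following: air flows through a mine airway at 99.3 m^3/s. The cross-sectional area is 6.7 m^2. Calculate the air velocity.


14.8209 m/s

Velocity = flow rate / cross-sectional area
= 99.3 / 6.7
= 14.8209 m/s


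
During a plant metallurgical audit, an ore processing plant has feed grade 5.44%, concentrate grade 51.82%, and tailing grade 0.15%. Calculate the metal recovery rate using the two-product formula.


97.5249%

Using the two-product formula:
R = 100 * c * (f - t) / (f * (c - t))
Numerator = 100 * 51.82 * (5.44 - 0.15)
= 100 * 51.82 * 5.29
= 27412.78
Denominator = 5.44 * (51.82 - 0.15)
= 5.44 * 51.67
= 281.0848
R = 27412.78 / 281.0848
= 97.5249%


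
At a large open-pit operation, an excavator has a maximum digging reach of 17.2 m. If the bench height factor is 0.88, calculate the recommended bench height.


Bench height = reach * factor
= 17.2 * 0.88
= 15.136 m

15.136 m


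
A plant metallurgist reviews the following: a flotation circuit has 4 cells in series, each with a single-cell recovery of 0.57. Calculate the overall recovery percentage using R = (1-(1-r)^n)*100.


Complement of single-cell recovery:
1 - r = 1 - 0.57 = 0.43
Raise to power n:
(1 - r)^4 = 0.43^4 = 0.03418801
Overall recovery:
R = (1 - 0.03418801) * 100
= 96.5812%

96.5812%


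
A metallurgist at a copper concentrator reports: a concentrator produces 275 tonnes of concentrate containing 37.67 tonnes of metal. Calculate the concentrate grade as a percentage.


13.6982%

Grade = (metal in concentrate / concentrate mass) * 100
= (37.67 / 275) * 100
= 0.1369818182 * 100
= 13.6982%


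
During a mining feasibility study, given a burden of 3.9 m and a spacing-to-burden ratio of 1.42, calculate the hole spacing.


5.538 m

Spacing = burden * ratio
= 3.9 * 1.42
= 5.538 m


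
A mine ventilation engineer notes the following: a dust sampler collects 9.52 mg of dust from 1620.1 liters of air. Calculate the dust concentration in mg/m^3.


5.8762 mg/m^3

Convert liters to m^3: 1 m^3 = 1000 L
Concentration = mass / volume * 1000
= 9.52 / 1620.1 * 1000
= 0.005876180483 * 1000
= 5.8762 mg/m^3


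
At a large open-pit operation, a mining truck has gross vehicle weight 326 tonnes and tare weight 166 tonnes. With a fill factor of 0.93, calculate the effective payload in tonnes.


148.8 tonnes

Maximum payload = gross - tare
= 326 - 166 = 160 tonnes
Effective payload = max payload * fill factor
= 160 * 0.93
= 148.8 tonnes


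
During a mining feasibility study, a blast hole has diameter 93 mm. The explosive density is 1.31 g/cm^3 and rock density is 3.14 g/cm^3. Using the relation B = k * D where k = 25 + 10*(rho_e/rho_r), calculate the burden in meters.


2.713 m

First, compute k:
rho_e / rho_r = 1.31 / 3.14 = 0.4171974522
k = 25 + 10 * 0.4171974522 = 29.17197452
Then, compute burden:
B = k * D / 1000 = 29.17197452 * 93 / 1000
= 2712.993631 / 1000
= 2.713 m


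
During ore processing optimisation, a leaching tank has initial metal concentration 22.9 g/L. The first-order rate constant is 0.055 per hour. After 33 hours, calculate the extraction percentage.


83.7162%

Compute the exponent:
-k * t = -0.055 * 33 = -1.815
Remaining concentration:
C = 22.9 * exp(-1.815)
= 22.9 * 0.1628379084
= 3.728988102 g/L
Extracted = 22.9 - 3.728988102 = 19.1710119 g/L
Extraction % = 19.1710119 / 22.9 * 100
= 83.7162%


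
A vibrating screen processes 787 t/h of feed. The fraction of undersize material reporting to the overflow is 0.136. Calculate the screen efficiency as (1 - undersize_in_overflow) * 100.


86.4%

Screen efficiency = (1 - fraction of undersize in overflow) * 100
= (1 - 0.136) * 100
= 0.864 * 100
= 86.4%


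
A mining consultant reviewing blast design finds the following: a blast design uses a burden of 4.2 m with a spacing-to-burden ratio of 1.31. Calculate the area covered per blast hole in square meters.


First, find the spacing:
Spacing = burden * ratio = 4.2 * 1.31
= 5.502 m
Then, calculate the area:
Area = burden * spacing = 4.2 * 5.502
= 23.1084 m^2

23.1084 m^2


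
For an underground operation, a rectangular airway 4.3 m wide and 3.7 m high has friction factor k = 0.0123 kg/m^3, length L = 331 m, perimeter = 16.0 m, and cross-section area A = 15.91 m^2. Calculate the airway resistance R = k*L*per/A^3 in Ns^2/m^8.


Compute the numerator:
k * L * per = 0.0123 * 331 * 16.0
= 65.1408
Compute the denominator:
A^3 = 15.91^3 = 4027.268071
Resistance:
R = 65.1408 / 4027.268071
= 0.0162 Ns^2/m^8

0.0162 Ns^2/m^8


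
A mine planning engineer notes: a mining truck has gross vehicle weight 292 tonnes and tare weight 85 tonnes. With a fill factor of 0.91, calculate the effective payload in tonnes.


Maximum payload = gross - tare
= 292 - 85 = 207 tonnes
Effective payload = max payload * fill factor
= 207 * 0.91
= 188.37 tonnes

188.37 tonnes


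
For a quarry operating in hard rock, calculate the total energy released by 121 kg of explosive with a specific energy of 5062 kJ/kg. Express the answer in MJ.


Energy = mass * specific_energy / 1000
= 121 * 5062 / 1000
= 612502 / 1000
= 612.502 MJ

612.502 MJ


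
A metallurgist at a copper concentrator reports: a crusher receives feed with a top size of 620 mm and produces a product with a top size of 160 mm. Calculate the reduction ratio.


3.875

Reduction ratio = feed size / product size
= 620 / 160
= 3.875


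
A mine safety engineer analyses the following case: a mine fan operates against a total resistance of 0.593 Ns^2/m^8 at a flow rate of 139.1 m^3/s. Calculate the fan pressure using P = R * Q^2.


11473.8443 Pa

Compute Q^2:
Q^2 = 139.1^2 = 19348.81
Compute pressure:
P = R * Q^2 = 0.593 * 19348.81
= 11473.8443 Pa


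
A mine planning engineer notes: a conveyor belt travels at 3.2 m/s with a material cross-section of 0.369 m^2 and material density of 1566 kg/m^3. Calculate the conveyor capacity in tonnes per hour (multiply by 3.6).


Volumetric flow = speed * area
= 3.2 * 0.369 = 1.1808 m^3/s
Mass flow = volumetric * density
= 1.1808 * 1566 = 1849.1328 kg/s
Convert to t/h: multiply by 3.6
Capacity = 1849.1328 * 3.6
= 6656.8781 t/h

6656.8781 t/h


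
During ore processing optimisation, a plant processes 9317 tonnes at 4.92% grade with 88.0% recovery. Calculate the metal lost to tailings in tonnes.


Total metal in feed:
= 9317 * 4.92 / 100 = 458.3964 tonnes
Metal recovered:
= 458.3964 * 88.0 / 100 = 403.388832 tonnes
Metal lost to tailings:
= 458.3964 - 403.388832
= 55.0076 tonnes

55.0076 tonnes


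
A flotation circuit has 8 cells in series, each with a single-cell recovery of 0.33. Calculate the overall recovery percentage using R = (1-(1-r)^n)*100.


95.9393%

Complement of single-cell recovery:
1 - r = 1 - 0.33 = 0.67
Raise to power n:
(1 - r)^8 = 0.67^8 = 0.04060676776
Overall recovery:
R = (1 - 0.04060676776) * 100
= 95.9393%


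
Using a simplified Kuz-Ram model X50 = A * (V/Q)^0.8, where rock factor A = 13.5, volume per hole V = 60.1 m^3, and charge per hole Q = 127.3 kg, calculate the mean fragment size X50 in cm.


7.4058 cm

Compute V/Q:
V/Q = 60.1 / 127.3 = 0.4721131186
Raise to the power 0.8:
(V/Q)^0.8 = 0.4721131186^0.8 = 0.5485760647
Multiply by A:
X50 = 13.5 * 0.5485760647
= 7.4058 cm


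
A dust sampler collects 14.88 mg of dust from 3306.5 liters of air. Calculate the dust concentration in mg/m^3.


Convert liters to m^3: 1 m^3 = 1000 L
Concentration = mass / volume * 1000
= 14.88 / 3306.5 * 1000
= 0.004500226826 * 1000
= 4.5002 mg/m^3

4.5002 mg/m^3


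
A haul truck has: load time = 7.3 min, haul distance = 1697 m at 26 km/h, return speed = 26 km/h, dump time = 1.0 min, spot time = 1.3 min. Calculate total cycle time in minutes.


Convert haul speed to m/min: 26 * 1000/60 = 433.3333333 m/min
Haul time = 1697 / 433.3333333 = 3.916153846 min
Convert return speed to m/min: 26 * 1000/60 = 433.3333333 m/min
Return time = 1697 / 433.3333333 = 3.916153846 min
Total cycle time:
= 7.3 + 3.916153846 + 1.0 + 3.916153846 + 1.3
= 17.4323 min

17.4323 min


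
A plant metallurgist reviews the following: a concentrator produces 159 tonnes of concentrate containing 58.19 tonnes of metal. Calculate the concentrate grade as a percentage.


Grade = (metal in concentrate / concentrate mass) * 100
= (58.19 / 159) * 100
= 0.3659748428 * 100
= 36.5975%

36.5975%


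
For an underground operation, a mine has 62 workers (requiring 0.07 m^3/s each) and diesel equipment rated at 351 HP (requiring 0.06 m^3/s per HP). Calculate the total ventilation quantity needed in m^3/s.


Airflow for workers:
Q_people = 62 * 0.07 = 4.34 m^3/s
Airflow for diesel equipment:
Q_diesel = 351 * 0.06 = 21.06 m^3/s
Total ventilation:
Q_total = 4.34 + 21.06
= 25.4 m^3/s

25.4 m^3/s


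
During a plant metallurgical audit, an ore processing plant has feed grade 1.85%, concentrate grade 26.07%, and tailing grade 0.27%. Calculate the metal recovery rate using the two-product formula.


Using the two-product formula:
R = 100 * c * (f - t) / (f * (c - t))
Numerator = 100 * 26.07 * (1.85 - 0.27)
= 100 * 26.07 * 1.58
= 4119.06
Denominator = 1.85 * (26.07 - 0.27)
= 1.85 * 25.8
= 47.73
R = 4119.06 / 47.73
= 86.2992%

86.2992%


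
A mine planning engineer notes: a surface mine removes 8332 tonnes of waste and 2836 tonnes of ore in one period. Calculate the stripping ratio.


2.9379

Stripping ratio = waste tonnage / ore tonnage
= 8332 / 2836
= 2.9379


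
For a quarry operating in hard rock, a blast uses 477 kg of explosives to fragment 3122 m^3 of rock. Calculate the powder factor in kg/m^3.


0.1528 kg/m^3

Powder factor = explosive mass / rock volume
= 477 / 3122
= 0.1528 kg/m^3


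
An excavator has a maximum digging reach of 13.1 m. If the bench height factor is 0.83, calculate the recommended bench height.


Bench height = reach * factor
= 13.1 * 0.83
= 10.873 m

10.873 m


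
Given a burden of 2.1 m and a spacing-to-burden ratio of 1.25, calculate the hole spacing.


Spacing = burden * ratio
= 2.1 * 1.25
= 2.625 m

2.625 m


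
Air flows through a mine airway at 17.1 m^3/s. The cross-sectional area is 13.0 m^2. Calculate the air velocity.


Velocity = flow rate / cross-sectional area
= 17.1 / 13.0
= 1.3154 m/s

1.3154 m/s


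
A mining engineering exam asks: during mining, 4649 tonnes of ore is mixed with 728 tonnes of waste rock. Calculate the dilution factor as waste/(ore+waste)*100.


Total material = ore + waste
= 4649 + 728 = 5377 tonnes
Dilution = waste / total * 100
= 728 / 5377 * 100
= 0.1353914822 * 100
= 13.5391%

13.5391%


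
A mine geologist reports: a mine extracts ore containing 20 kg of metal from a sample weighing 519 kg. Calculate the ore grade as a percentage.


3.8536%

Ore grade = (metal mass / ore mass) * 100
= (20 / 519) * 100
= 0.03853564547 * 100
= 3.8536%


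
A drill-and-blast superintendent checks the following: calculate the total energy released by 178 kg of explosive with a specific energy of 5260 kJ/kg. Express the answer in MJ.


936.28 MJ

Energy = mass * specific_energy / 1000
= 178 * 5260 / 1000
= 936280 / 1000
= 936.28 MJ


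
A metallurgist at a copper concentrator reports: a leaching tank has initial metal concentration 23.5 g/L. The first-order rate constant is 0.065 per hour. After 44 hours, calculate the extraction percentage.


Compute the exponent:
-k * t = -0.065 * 44 = -2.86
Remaining concentration:
C = 23.5 * exp(-2.86)
= 23.5 * 0.05726876027
= 1.345815866 g/L
Extracted = 23.5 - 1.345815866 = 22.15418413 g/L
Extraction % = 22.15418413 / 23.5 * 100
= 94.2731%

94.2731%


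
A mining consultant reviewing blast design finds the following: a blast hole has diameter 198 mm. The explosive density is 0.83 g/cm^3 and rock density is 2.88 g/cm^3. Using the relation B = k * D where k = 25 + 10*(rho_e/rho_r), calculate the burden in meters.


First, compute k:
rho_e / rho_r = 0.83 / 2.88 = 0.2881944444
k = 25 + 10 * 0.2881944444 = 27.88194444
Then, compute burden:
B = k * D / 1000 = 27.88194444 * 198 / 1000
= 5520.625 / 1000
= 5.5206 m

5.5206 m


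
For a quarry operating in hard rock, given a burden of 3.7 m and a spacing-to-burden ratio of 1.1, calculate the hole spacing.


4.07 m

Spacing = burden * ratio
= 3.7 * 1.1
= 4.07 m


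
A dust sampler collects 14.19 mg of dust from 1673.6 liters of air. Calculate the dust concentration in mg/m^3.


8.4787 mg/m^3

Convert liters to m^3: 1 m^3 = 1000 L
Concentration = mass / volume * 1000
= 14.19 / 1673.6 * 1000
= 0.008478728489 * 1000
= 8.4787 mg/m^3


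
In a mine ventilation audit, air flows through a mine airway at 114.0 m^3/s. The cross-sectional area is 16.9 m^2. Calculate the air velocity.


6.7456 m/s

Velocity = flow rate / cross-sectional area
= 114.0 / 16.9
= 6.7456 m/s


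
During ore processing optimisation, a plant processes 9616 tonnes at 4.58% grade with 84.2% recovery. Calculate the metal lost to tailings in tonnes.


69.5852 tonnes

Total metal in feed:
= 9616 * 4.58 / 100 = 440.4128 tonnes
Metal recovered:
= 440.4128 * 84.2 / 100 = 370.8275776 tonnes
Metal lost to tailings:
= 440.4128 - 370.8275776
= 69.5852 tonnes


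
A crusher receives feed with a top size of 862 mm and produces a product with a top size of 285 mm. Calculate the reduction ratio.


3.0246

Reduction ratio = feed size / product size
= 862 / 285
= 3.0246


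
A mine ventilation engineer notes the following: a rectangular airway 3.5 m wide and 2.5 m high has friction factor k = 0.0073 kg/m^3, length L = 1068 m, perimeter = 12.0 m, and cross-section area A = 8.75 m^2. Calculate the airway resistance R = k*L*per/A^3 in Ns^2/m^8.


Compute the numerator:
k * L * per = 0.0073 * 1068 * 12.0
= 93.5568
Compute the denominator:
A^3 = 8.75^3 = 669.921875
Resistance:
R = 93.5568 / 669.921875
= 0.1397 Ns^2/m^8

0.1397 Ns^2/m^8


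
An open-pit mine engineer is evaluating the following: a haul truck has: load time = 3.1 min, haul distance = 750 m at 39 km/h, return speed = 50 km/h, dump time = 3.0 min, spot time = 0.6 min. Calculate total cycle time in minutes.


8.7538 min

Convert haul speed to m/min: 39 * 1000/60 = 650 m/min
Haul time = 750 / 650 = 1.153846154 min
Convert return speed to m/min: 50 * 1000/60 = 833.3333333 m/min
Return time = 750 / 833.3333333 = 0.9 min
Total cycle time:
= 3.1 + 1.153846154 + 3.0 + 0.9 + 0.6
= 8.7538 min


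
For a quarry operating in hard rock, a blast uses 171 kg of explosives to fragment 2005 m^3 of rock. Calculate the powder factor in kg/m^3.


Powder factor = explosive mass / rock volume
= 171 / 2005
= 0.0853 kg/m^3

0.0853 kg/m^3


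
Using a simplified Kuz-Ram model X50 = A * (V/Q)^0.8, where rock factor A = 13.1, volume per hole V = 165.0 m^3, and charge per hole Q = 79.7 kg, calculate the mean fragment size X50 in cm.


23.4472 cm

Compute V/Q:
V/Q = 165.0 / 79.7 = 2.070263488
Raise to the power 0.8:
(V/Q)^0.8 = 2.070263488^0.8 = 1.789865917
Multiply by A:
X50 = 13.1 * 1.789865917
= 23.4472 cm


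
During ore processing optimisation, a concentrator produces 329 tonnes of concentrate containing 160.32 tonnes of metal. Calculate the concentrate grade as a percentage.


48.7295%

Grade = (metal in concentrate / concentrate mass) * 100
= (160.32 / 329) * 100
= 0.4872948328 * 100
= 48.7295%


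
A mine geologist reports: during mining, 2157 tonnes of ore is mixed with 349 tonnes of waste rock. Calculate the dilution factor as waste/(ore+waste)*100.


Total material = ore + waste
= 2157 + 349 = 2506 tonnes
Dilution = waste / total * 100
= 349 / 2506 * 100
= 0.1392657622 * 100
= 13.9266%

13.9266%


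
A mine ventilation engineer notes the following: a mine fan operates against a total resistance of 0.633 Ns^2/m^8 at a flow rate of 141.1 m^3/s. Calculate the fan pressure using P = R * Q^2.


Compute Q^2:
Q^2 = 141.1^2 = 19909.21
Compute pressure:
P = R * Q^2 = 0.633 * 19909.21
= 12602.5299 Pa

12602.5299 Pa


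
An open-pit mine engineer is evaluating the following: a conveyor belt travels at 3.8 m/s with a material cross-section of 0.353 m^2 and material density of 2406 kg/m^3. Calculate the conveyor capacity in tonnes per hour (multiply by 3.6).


Volumetric flow = speed * area
= 3.8 * 0.353 = 1.3414 m^3/s
Mass flow = volumetric * density
= 1.3414 * 2406 = 3227.4084 kg/s
Convert to t/h: multiply by 3.6
Capacity = 3227.4084 * 3.6
= 11618.6702 t/h

11618.6702 t/h


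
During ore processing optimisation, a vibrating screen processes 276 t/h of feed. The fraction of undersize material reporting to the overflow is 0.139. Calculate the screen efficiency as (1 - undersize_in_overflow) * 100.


86.1%

Screen efficiency = (1 - fraction of undersize in overflow) * 100
= (1 - 0.139) * 100
= 0.861 * 100
= 86.1%


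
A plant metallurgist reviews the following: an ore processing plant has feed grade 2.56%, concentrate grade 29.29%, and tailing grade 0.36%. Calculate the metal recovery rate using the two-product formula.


87.0069%

Using the two-product formula:
R = 100 * c * (f - t) / (f * (c - t))
Numerator = 100 * 29.29 * (2.56 - 0.36)
= 100 * 29.29 * 2.2
= 6443.8
Denominator = 2.56 * (29.29 - 0.36)
= 2.56 * 28.93
= 74.0608
R = 6443.8 / 74.0608
= 87.0069%


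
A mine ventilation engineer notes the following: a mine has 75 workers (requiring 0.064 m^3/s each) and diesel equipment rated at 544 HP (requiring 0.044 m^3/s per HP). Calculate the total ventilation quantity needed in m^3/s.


Airflow for workers:
Q_people = 75 * 0.064 = 4.8 m^3/s
Airflow for diesel equipment:
Q_diesel = 544 * 0.044 = 23.936 m^3/s
Total ventilation:
Q_total = 4.8 + 23.936
= 28.736 m^3/s

28.736 m^3/s


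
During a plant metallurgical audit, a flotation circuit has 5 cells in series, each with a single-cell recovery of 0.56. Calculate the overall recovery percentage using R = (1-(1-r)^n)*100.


Complement of single-cell recovery:
1 - r = 1 - 0.56 = 0.44
Raise to power n:
(1 - r)^5 = 0.44^5 = 0.0164916224
Overall recovery:
R = (1 - 0.0164916224) * 100
= 98.3508%

98.3508%


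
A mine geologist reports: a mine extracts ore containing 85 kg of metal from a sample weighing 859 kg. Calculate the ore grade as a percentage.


Ore grade = (metal mass / ore mass) * 100
= (85 / 859) * 100
= 0.09895227008 * 100
= 9.8952%

9.8952%


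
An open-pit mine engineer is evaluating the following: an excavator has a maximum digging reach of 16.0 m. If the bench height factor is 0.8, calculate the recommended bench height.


Bench height = reach * factor
= 16.0 * 0.8
= 12.8 m

12.8 m


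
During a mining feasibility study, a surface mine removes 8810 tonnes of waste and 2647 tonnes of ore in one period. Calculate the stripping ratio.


3.3283

Stripping ratio = waste tonnage / ore tonnage
= 8810 / 2647
= 3.3283
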